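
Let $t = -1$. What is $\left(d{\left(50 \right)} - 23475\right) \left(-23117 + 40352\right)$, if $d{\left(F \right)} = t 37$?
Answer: $-405229320$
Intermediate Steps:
$d{\left(F \right)} = -37$ ($d{\left(F \right)} = \left(-1\right) 37 = -37$)
$\left(d{\left(50 \right)} - 23475\right) \left(-23117 + 40352\right) = \left(-37 - 23475\right) \left(-23117 + 40352\right) = \left(-23512\right) 17235 = -405229320$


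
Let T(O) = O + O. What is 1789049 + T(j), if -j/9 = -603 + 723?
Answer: 1786889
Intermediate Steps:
j = -1080 (j = -9*(-603 + 723) = -9*120 = -1080)
T(O) = 2*O
1789049 + T(j) = 1789049 + 2*(-1080) = 1789049 - 2160 = 1786889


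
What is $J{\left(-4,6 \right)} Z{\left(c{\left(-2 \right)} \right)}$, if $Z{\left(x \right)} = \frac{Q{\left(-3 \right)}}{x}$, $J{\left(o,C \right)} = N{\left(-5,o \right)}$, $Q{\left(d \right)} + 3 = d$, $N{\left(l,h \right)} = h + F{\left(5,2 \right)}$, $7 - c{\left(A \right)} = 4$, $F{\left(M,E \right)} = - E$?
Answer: $12$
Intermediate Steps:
$c{\left(A \right)} = 3$ ($c{\left(A \right)} = 7 - 4 = 3$)
$N{\left(l,h \right)} = -2 + h$ ($N{\left(l,h \right)} = h - 2 = -2 + h$)
$Q{\left(d \right)} = -3 + d$
$J{\left(o,C \right)} = -2 + o$
$Z{\left(x \right)} = - \frac{6}{x}$ ($Z{\left(x \right)} = \frac{-3 - 3}{x} = - \frac{6}{x}$)
$J{\left(-4,6 \right)} Z{\left(c{\left(-2 \right)} \right)} = \left(-2 - 4\right) \left(- \frac{6}{3}\right) = - 6 \left(\left(-6\right) \frac{1}{3}\right) = \left(-6\right) \left(-2\right) = 12$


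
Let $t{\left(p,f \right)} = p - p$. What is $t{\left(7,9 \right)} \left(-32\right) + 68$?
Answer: $68$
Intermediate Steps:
$t{\left(p,f \right)} = 0$
$t{\left(7,9 \right)} \left(-32\right) + 68 = 0 \left(-32\right) + 68 = 0 + 68 = 68$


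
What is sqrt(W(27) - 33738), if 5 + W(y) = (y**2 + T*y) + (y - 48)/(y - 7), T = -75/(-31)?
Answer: I*sqrt(3166468805)/310 ≈ 181.52*I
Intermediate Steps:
T = 75/31 (T = -75*(-1/31) = 75/31 ≈ 2.4194)
W(y) = -5 + y**2 + 75*y/31 + (-48 + y)/(-7 + y) (W(y) = -5 + ((y**2 + 75*y/31) + (y - 48)/(y - 7)) = -5 + ((y**2 + 75*y/31) + (-48 + y)/(-7 + y)) = -5 + (y**2 + 75*y/31 + (-48 + y)/(-7 + y)) = -5 + y**2 + 75*y/31 + (-48 + y)/(-7 + y))
sqrt(W(27) - 33738) = sqrt((-403 - 649*27 - 142*27**2 + 31*27**3)/(31*(-7 + 27)) - 33738) = sqrt((1/31)*(-403 - 17523 - 142*729 + 31*19683)/20 - 33738) = sqrt((1/31)*(1/20)*(-403 - 17523 - 103518 + 610173) - 33738) = sqrt((1/31)*(1/20)*488729 - 33738) = sqrt(488729/620 - 33738) = sqrt(-20428831/620) = I*sqrt(3166468805)/310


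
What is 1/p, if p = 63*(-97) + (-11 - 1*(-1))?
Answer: -1/6121 ≈ -0.00016337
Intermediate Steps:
p = -6121 (p = -6111 + (-11 + 1) = -6111 - 10 = -6121)
1/p = 1/(-6121) = -1/6121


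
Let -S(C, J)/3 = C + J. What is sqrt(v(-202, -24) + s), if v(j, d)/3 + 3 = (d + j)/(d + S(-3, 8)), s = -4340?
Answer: I*sqrt(732043)/13 ≈ 65.815*I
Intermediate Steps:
S(C, J) = -3*C - 3*J (S(C, J) = -3*(C + J) = -3*C - 3*J)
v(j, d) = -9 + 3*(d + j)/(-15 + d) (v(j, d) = -9 + 3*((d + j)/(d + (-3*(-3) - 3*8))) = -9 + 3*((d + j)/(d + (9 - 24))) = -9 + 3*((d + j)/(d - 15)) = -9 + 3*((d + j)/(-15 + d)) = -9 + 3*(d + j)/(-15 + d))
sqrt(v(-202, -24) + s) = sqrt(3*(45 - 202 - 2*(-24))/(-15 - 24) - 4340) = sqrt(3*(45 - 202 + 48)/(-39) - 4340) = sqrt(3*(-1/39)*(-109) - 4340) = sqrt(109/13 - 4340) = sqrt(-56311/13) = I*sqrt(732043)/13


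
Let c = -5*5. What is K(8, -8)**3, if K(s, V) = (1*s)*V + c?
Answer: -704969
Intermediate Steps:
c = -25
K(s, V) = -25 + V*s (K(s, V) = (1*s)*V - 25 = s*V - 25 = V*s - 25 = -25 + V*s)
K(8, -8)**3 = (-25 - 8*8)**3 = (-25 - 64)**3 = (-89)**3 = -704969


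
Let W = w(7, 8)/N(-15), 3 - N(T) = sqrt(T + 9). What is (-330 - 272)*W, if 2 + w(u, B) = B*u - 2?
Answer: -31304/5 - 31304*I*sqrt(6)/15 ≈ -6260.8 - 5111.9*I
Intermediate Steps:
w(u, B) = -4 + B*u (w(u, B) = -2 + (B*u - 2) = -2 + (-2 + B*u) = -4 + B*u)
N(T) = 3 - sqrt(9 + T) (N(T) = 3 - sqrt(T + 9) = 3 - sqrt(9 + T))
W = 52/(3 - I*sqrt(6)) (W = (-4 + 8*7)/(3 - sqrt(9 - 15)) = (-4 + 56)/(3 - sqrt(-6)) = 52/(3 - I*sqrt(6)) ≈ 10.4 + 8.4916*I)
(-330 - 272)*W = (-330 - 272)*(52/5 + 52*I*sqrt(6)/15) = -602*(52/5 + 52*I*sqrt(6)/15) = -31304/5 - 31304*I*sqrt(6)/15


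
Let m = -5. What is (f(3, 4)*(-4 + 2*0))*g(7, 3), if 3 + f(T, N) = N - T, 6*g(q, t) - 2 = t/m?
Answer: 28/15 ≈ 1.8667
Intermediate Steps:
g(q, t) = ⅓ - t/30 (g(q, t) = ⅓ + (t/(-5))/6 = ⅓ + (t*(-⅕))/6 = ⅓ + (-t/5)/6 = ⅓ - t/30)
f(T, N) = -3 + N - T (f(T, N) = -3 + (N - T) = -3 + N - T)
(f(3, 4)*(-4 + 2*0))*g(7, 3) = ((-3 + 4 - 1*3)*(-4 + 2*0))*(⅓ - 1/30*3) = ((-3 + 4 - 3)*(-4 + 0))*(⅓ - ⅒) = -2*(-4)*(7/30) = 8*(7/30) = 28/15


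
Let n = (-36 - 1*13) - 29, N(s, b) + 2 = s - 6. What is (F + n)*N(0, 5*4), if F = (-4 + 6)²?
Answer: 592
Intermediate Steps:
N(s, b) = -8 + s (N(s, b) = -2 + (s - 6) = -2 + (-6 + s) = -8 + s)
F = 4 (F = 2² = 4)
n = -78 (n = (-36 - 13) - 29 = -49 - 29 = -78)
(F + n)*N(0, 5*4) = (4 - 78)*(-8 + 0) = -74*(-8) = 592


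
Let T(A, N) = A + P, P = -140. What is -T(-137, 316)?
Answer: 277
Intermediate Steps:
T(A, N) = -140 + A (T(A, N) = A - 140 = -140 + A)
-T(-137, 316) = -(-140 - 137) = -1*(-277) = 277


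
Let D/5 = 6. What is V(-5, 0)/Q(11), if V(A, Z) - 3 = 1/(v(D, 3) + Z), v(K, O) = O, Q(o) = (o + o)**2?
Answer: 5/726 ≈ 0.0068870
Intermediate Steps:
D = 30 (D = 5*6 = 30)
Q(o) = 4*o**2 (Q(o) = (2*o)**2 = 4*o**2)
V(A, Z) = 3 + 1/(3 + Z)
V(-5, 0)/Q(11) = ((10 + 3*0)/(3 + 0))/((4*11**2)) = ((10 + 0)/3)/((4*121)) = ((1/3)*10)/484 = (10/3)*(1/484) = 5/726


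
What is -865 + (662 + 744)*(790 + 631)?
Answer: 1997061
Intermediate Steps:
-865 + (662 + 744)*(790 + 631) = -865 + 1406*1421 = -865 + 1997926 = 1997061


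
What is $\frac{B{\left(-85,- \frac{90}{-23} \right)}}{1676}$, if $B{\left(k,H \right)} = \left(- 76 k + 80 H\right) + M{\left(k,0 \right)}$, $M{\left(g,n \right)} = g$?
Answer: $\frac{153825}{38548} \approx 3.9905$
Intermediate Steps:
$B{\left(k,H \right)} = - 75 k + 80 H$ ($B{\left(k,H \right)} = \left(- 76 k + 80 H\right) + k = - 75 k + 80 H$)
$\frac{B{\left(-85,- \frac{90}{-23} \right)}}{1676} = \frac{\left(-75\right) \left(-85\right) + 80 \left(- \frac{90}{-23}\right)}{1676} = \left(6375 + 80 \left(\left(-90\right) \left(- \frac{1}{23}\right)\right)\right) \frac{1}{1676} = \left(6375 + 80 \cdot \frac{90}{23}\right) \frac{1}{1676} = \left(6375 + \frac{7200}{23}\right) \frac{1}{1676} = \frac{153825}{23} \cdot \frac{1}{1676} = \frac{153825}{38548}$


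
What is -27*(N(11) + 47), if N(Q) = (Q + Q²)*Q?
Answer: -40473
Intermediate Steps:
N(Q) = Q*(Q + Q²)
-27*(N(11) + 47) = -27*(11²*(1 + 11) + 47) = -27*(121*12 + 47) = -27*(1452 + 47) = -27*1499 = -40473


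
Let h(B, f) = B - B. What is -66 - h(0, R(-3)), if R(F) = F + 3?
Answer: -66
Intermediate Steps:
R(F) = 3 + F
h(B, f) = 0
-66 - h(0, R(-3)) = -66 - 1*0 = -66 + 0 = -66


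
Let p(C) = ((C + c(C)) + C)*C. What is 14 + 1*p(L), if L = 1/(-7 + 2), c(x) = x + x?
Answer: 354/25 ≈ 14.160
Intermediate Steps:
c(x) = 2*x
L = -⅕ (L = 1/(-5) = -⅕ ≈ -0.20000)
p(C) = 4*C² (p(C) = ((C + 2*C) + C)*C = (3*C + C)*C = (4*C)*C = 4*C²)
14 + 1*p(L) = 14 + 1*(4*(-⅕)²) = 14 + 1*(4*(1/25)) = 14 + 1*(4/25) = 14 + 4/25 = 354/25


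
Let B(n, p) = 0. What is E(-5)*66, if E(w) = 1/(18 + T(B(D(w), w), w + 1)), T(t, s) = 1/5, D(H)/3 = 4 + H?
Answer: 330/91 ≈ 3.6264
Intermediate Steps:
D(H) = 12 + 3*H (D(H) = 3*(4 + H) = 12 + 3*H)
T(t, s) = ⅕
E(w) = 5/91 (E(w) = 1/(18 + ⅕) = 1/(91/5) = 5/91)
E(-5)*66 = (5/91)*66 = 330/91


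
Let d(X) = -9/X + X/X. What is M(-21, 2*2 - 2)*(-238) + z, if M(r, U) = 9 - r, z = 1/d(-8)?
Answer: -121372/17 ≈ -7139.5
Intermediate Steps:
d(X) = 1 - 9/X (d(X) = -9/X + 1 = 1 - 9/X)
z = 8/17 (z = 1/((-9 - 8)/(-8)) = 1/(-⅛*(-17)) = 1/(17/8) = 8/17 ≈ 0.47059)
M(-21, 2*2 - 2)*(-238) + z = (9 - 1*(-21))*(-238) + 8/17 = (9 + 21)*(-238) + 8/17 = 30*(-238) + 8/17 = -7140 + 8/17 = -121372/17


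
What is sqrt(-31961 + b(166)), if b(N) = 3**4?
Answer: 2*I*sqrt(7970) ≈ 178.55*I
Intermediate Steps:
b(N) = 81
sqrt(-31961 + b(166)) = sqrt(-31961 + 81) = sqrt(-31880) = 2*I*sqrt(7970)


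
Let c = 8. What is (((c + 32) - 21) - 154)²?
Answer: 18225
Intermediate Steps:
(((c + 32) - 21) - 154)² = (((8 + 32) - 21) - 154)² = ((40 - 21) - 154)² = (19 - 154)² = (-135)² = 18225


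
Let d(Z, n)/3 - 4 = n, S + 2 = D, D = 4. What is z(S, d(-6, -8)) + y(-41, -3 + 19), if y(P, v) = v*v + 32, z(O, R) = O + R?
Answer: 278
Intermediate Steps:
S = 2 (S = -2 + 4 = 2)
d(Z, n) = 12 + 3*n
y(P, v) = 32 + v² (y(P, v) = v² + 32 = 32 + v²)
z(S, d(-6, -8)) + y(-41, -3 + 19) = (2 + (12 + 3*(-8))) + (32 + (-3 + 19)²) = (2 + (12 - 24)) + (32 + 16²) = (2 - 12) + (32 + 256) = -10 + 288 = 278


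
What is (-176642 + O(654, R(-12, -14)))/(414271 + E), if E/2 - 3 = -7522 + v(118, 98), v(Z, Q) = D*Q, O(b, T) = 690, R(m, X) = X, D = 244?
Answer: -175952/447057 ≈ -0.39358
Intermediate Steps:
v(Z, Q) = 244*Q
E = 32786 (E = 6 + 2*(-7522 + 244*98) = 6 + 2*(-7522 + 23912) = 6 + 2*16390 = 6 + 32780 = 32786)
(-176642 + O(654, R(-12, -14)))/(414271 + E) = (-176642 + 690)/(414271 + 32786) = -175952/447057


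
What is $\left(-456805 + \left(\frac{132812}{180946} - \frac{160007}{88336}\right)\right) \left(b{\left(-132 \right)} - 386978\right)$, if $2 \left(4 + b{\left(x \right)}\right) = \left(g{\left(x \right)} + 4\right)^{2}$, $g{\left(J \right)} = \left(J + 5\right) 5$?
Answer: $\frac{1371983337590775666805}{15984045856} \approx 8.5835 \cdot 10^{10}$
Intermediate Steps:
$g{\left(J \right)} = 25 + 5 J$ ($g{\left(J \right)} = \left(5 + J\right) 5 = 25 + 5 J$)
$b{\left(x \right)} = -4 + \frac{\left(29 + 5 x\right)^{2}}{2}$ ($b{\left(x \right)} = -4 + \frac{\left(\left(25 + 5 x\right) + 4\right)^{2}}{2} = -4 + \frac{\left(29 + 5 x\right)^{2}}{2}$)
$\left(-456805 + \left(\frac{132812}{180946} - \frac{160007}{88336}\right)\right) \left(b{\left(-132 \right)} - 386978\right) = \left(-456805 + \left(\frac{132812}{180946} - \frac{160007}{88336}\right)\right) \left(\left(-4 + \frac{\left(29 + 5 \left(-132\right)\right)^{2}}{2}\right) - 386978\right) = \left(-456805 + \left(132812 \cdot \frac{1}{180946} - \frac{160007}{88336}\right)\right) \left(\left(-4 + \frac{\left(29 - 660\right)^{2}}{2}\right) - 386978\right) = \left(-456805 + \left(\frac{66406}{90473} - \frac{160007}{88336}\right)\right) \left(\left(-4 + \frac{\left(-631\right)^{2}}{2}\right) - 386978\right) = \left(-456805 - \frac{8610272895}{7992022928}\right) \left(\left(-4 + \frac{1}{2} \cdot 398161\right) - 386978\right) = - \frac{3650804643897935 \left(\left(-4 + \frac{398161}{2}\right) - 386978\right)}{7992022928} = - \frac{3650804643897935 \left(\frac{398153}{2} - 386978\right)}{7992022928} = \left(- \frac{3650804643897935}{7992022928}\right) \left(- \frac{375803}{2}\right) = \frac{1371983337590775666805}{15984045856}$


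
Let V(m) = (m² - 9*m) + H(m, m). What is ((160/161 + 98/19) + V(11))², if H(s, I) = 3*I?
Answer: 34992565969/9357481 ≈ 3739.5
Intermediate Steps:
V(m) = m² - 6*m (V(m) = (m² - 9*m) + 3*m = m² - 6*m)
((160/161 + 98/19) + V(11))² = ((160/161 + 98/19) + 11*(-6 + 11))² = ((160*(1/161) + 98*(1/19)) + 11*5)² = ((160/161 + 98/19) + 55)² = (18818/3059 + 55)² = (187063/3059)² = 34992565969/9357481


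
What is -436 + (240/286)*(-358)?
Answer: -105308/143 ≈ -736.42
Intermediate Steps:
-436 + (240/286)*(-358) = -436 + (240*(1/286))*(-358) = -436 + (120/143)*(-358) = -436 - 42960/143 = -105308/143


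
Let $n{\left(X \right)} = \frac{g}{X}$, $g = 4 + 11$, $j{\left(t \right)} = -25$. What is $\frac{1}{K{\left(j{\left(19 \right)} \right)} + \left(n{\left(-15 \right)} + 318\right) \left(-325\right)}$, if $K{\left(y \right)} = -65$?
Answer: $- \frac{1}{103090} \approx -9.7003 \cdot 10^{-6}$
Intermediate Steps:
$g = 15$
$n{\left(X \right)} = \frac{15}{X}$
$\frac{1}{K{\left(j{\left(19 \right)} \right)} + \left(n{\left(-15 \right)} + 318\right) \left(-325\right)} = \frac{1}{-65 + \left(\frac{15}{-15} + 318\right) \left(-325\right)} = \frac{1}{-65 + \left(15 \left(- \frac{1}{15}\right) + 318\right) \left(-325\right)} = \frac{1}{-65 + \left(-1 + 318\right) \left(-325\right)} = \frac{1}{-65 + 317 \left(-325\right)} = \frac{1}{-65 - 103025} = \frac{1}{-103090} = - \frac{1}{103090}$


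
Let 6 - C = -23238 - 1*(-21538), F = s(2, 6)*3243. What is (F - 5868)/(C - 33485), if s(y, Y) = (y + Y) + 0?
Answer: -6692/10593 ≈ -0.63174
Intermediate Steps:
s(y, Y) = Y + y (s(y, Y) = (Y + y) + 0 = Y + y)
F = 25944 (F = (6 + 2)*3243 = 8*3243 = 25944)
C = 1706 (C = 6 - (-23238 - 1*(-21538)) = 6 - (-23238 + 21538) = 6 - 1*(-1700) = 6 + 1700 = 1706)
(F - 5868)/(C - 33485) = (25944 - 5868)/(1706 - 33485) = 20076/(-31779) = 20076*(-1/31779) = -6692/10593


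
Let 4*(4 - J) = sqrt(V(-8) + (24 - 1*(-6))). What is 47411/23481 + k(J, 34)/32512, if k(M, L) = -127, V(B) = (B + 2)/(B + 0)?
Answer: 12113735/6011136 ≈ 2.0152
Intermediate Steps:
V(B) = (2 + B)/B
J = 4 - sqrt(123)/8 (J = 4 - sqrt((2 - 8)/(-8) + (24 - 1*(-6)))/4 = 4 - sqrt(-1/8*(-6) + (24 + 6))/4 = 4 - sqrt(3/4 + 30)/4 = 4 - sqrt(123)/8 ≈ 2.6137)
47411/23481 + k(J, 34)/32512 = 47411/23481 - 127/32512 = 47411*(1/23481) - 127*1/32512 = 47411/23481 - 1/256 = 12113735/6011136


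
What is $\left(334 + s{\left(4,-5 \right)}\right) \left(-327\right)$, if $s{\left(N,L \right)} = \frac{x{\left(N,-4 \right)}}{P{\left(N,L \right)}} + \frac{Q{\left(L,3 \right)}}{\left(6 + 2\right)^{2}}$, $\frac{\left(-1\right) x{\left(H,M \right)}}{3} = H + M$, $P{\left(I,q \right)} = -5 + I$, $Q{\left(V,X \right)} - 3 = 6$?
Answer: $- \frac{6992895}{64} \approx -1.0926 \cdot 10^{5}$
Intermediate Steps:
$Q{\left(V,X \right)} = 9$ ($Q{\left(V,X \right)} = 3 + 6 = 9$)
$x{\left(H,M \right)} = - 3 H - 3 M$ ($x{\left(H,M \right)} = - 3 \left(H + M\right) = - 3 H - 3 M$)
$s{\left(N,L \right)} = \frac{9}{64} + \frac{12 - 3 N}{-5 + N}$ ($s{\left(N,L \right)} = \frac{- 3 N - -12}{-5 + N} + \frac{9}{\left(6 + 2\right)^{2}} = \frac{- 3 N + 12}{-5 + N} + \frac{9}{8^{2}} = \frac{12 - 3 N}{-5 + N} + \frac{9}{64} = \frac{9}{64} + \frac{12 - 3 N}{-5 + N}$)
$\left(334 + s{\left(4,-5 \right)}\right) \left(-327\right) = \left(334 + \frac{3 \left(241 - 244\right)}{64 \left(-5 + 4\right)}\right) \left(-327\right) = \left(334 + \frac{3 \left(241 - 244\right)}{64 \left(-1\right)}\right) \left(-327\right) = \left(334 + \frac{3}{64} \left(-1\right) \left(-3\right)\right) \left(-327\right) = \left(334 + \frac{9}{64}\right) \left(-327\right) = \frac{21385}{64} \left(-327\right) = - \frac{6992895}{64}$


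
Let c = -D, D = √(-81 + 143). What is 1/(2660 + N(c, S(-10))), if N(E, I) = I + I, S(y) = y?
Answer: 1/2640 ≈ 0.00037879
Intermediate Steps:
D = √62 ≈ 7.8740
c = -√62 ≈ -7.8740
N(E, I) = 2*I
1/(2660 + N(c, S(-10))) = 1/(2660 + 2*(-10)) = 1/(2660 - 20) = 1/2640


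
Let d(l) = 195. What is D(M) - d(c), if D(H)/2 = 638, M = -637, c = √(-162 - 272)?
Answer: 1081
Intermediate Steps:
c = I*√434 (c = √(-434) = I*√434 ≈ 20.833*I)
D(H) = 1276 (D(H) = 2*638 = 1276)
D(M) - d(c) = 1276 - 1*195 = 1276 - 195 = 1081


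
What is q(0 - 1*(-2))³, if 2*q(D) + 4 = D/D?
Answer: -27/8 ≈ -3.3750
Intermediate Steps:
q(D) = -3/2 (q(D) = -2 + (D/D)/2 = -2 + (½)*1 = -2 + ½ = -3/2)
q(0 - 1*(-2))³ = (-3/2)³ = -27/8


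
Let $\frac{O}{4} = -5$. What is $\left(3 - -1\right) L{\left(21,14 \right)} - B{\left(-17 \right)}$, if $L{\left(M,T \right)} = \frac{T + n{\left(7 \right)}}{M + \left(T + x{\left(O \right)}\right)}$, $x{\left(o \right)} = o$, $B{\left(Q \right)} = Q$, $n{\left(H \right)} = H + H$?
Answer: $\frac{367}{15} \approx 24.467$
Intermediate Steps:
$n{\left(H \right)} = 2 H$
$O = -20$ ($O = 4 \left(-5\right) = -20$)
$L{\left(M,T \right)} = \frac{14 + T}{-20 + M + T}$ ($L{\left(M,T \right)} = \frac{T + 2 \cdot 7}{M + \left(T - 20\right)} = \frac{T + 14}{M + \left(-20 + T\right)} = \frac{14 + T}{-20 + M + T}$)
$\left(3 - -1\right) L{\left(21,14 \right)} - B{\left(-17 \right)} = \left(3 - -1\right) \frac{14 + 14}{-20 + 21 + 14} - -17 = \left(3 + 1\right) \frac{1}{15} \cdot 28 + 17 = 4 \cdot \frac{1}{15} \cdot 28 + 17 = 4 \cdot \frac{28}{15} + 17 = \frac{112}{15} + 17 = \frac{367}{15}$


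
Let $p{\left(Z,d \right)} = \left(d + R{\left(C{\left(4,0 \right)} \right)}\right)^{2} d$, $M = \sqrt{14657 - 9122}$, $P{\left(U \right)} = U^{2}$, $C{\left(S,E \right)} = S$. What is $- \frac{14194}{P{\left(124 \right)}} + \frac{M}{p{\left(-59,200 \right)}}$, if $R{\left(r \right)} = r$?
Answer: $- \frac{7097}{7688} + \frac{\sqrt{615}}{2774400} \approx -0.92312$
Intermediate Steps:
$M = 3 \sqrt{615}$ ($M = \sqrt{5535} = 3 \sqrt{615} \approx 74.398$)
$p{\left(Z,d \right)} = d \left(4 + d\right)^{2}$ ($p{\left(Z,d \right)} = \left(d + 4\right)^{2} d = \left(4 + d\right)^{2} d = d \left(4 + d\right)^{2}$)
$- \frac{14194}{P{\left(124 \right)}} + \frac{M}{p{\left(-59,200 \right)}} = - \frac{14194}{124^{2}} + \frac{3 \sqrt{615}}{200 \left(4 + 200\right)^{2}} = - \frac{14194}{15376} + \frac{3 \sqrt{615}}{200 \cdot 204^{2}} = \left(-14194\right) \frac{1}{15376} + \frac{3 \sqrt{615}}{200 \cdot 41616} = - \frac{7097}{7688} + \frac{3 \sqrt{615}}{8323200} = - \frac{7097}{7688} + 3 \sqrt{615} \cdot \frac{1}{8323200} = - \frac{7097}{7688} + \frac{\sqrt{615}}{2774400}$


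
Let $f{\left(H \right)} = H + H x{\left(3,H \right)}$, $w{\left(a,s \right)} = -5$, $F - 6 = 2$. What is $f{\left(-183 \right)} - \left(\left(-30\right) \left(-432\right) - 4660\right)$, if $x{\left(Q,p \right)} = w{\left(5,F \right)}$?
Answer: $-7568$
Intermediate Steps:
$F = 8$ ($F = 6 + 2 = 8$)
$x{\left(Q,p \right)} = -5$
$f{\left(H \right)} = - 4 H$ ($f{\left(H \right)} = H + H \left(-5\right) = H - 5 H = - 4 H$)
$f{\left(-183 \right)} - \left(\left(-30\right) \left(-432\right) - 4660\right) = \left(-4\right) \left(-183\right) - \left(\left(-30\right) \left(-432\right) - 4660\right) = 732 - \left(12960 - 4660\right) = 732 - 8300 = -7568$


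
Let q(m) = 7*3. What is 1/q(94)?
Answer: 1/21 ≈ 0.047619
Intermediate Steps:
q(m) = 21
1/q(94) = 1/21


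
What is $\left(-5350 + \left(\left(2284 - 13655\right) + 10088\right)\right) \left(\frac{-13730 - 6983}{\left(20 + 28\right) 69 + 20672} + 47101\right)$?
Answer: $- \frac{7492966267743}{23984} \approx -3.1242 \cdot 10^{8}$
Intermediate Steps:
$\left(-5350 + \left(\left(2284 - 13655\right) + 10088\right)\right) \left(\frac{-13730 - 6983}{\left(20 + 28\right) 69 + 20672} + 47101\right) = \left(-5350 + \left(-11371 + 10088\right)\right) \left(- \frac{20713}{48 \cdot 69 + 20672} + 47101\right) = \left(-5350 - 1283\right) \left(- \frac{20713}{3312 + 20672} + 47101\right) = - 6633 \left(- \frac{20713}{23984} + 47101\right) = \left(-6633\right) \frac{1129649671}{23984} = - \frac{7492966267743}{23984}$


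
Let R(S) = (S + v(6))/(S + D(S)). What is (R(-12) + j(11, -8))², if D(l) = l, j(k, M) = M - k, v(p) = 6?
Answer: 5625/16 ≈ 351.56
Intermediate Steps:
R(S) = (6 + S)/(2*S) (R(S) = (S + 6)/(S + S) = (6 + S)/((2*S)) = (6 + S)*(1/(2*S)) = (6 + S)/(2*S))
(R(-12) + j(11, -8))² = ((½)*(6 - 12)/(-12) + (-8 - 1*11))² = ((½)*(-1/12)*(-6) + (-8 - 11))² = (¼ - 19)² = (-75/4)² = 5625/16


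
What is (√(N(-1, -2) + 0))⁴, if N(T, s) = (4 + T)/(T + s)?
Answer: 1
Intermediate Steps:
N(T, s) = (4 + T)/(T + s)
(√(N(-1, -2) + 0))⁴ = (√((4 - 1)/(-1 - 2) + 0))⁴ = (√(3/(-3) + 0))⁴ = (√(-⅓*3 + 0))⁴ = (√(-1 + 0))⁴ = (√(-1))⁴ = I⁴ = 1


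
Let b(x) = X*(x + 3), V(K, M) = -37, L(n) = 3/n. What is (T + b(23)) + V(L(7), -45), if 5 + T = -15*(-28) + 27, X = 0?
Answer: 405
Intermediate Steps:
b(x) = 0 (b(x) = 0*(x + 3) = 0*(3 + x) = 0)
T = 442 (T = -5 + (-15*(-28) + 27) = -5 + (420 + 27) = -5 + 447 = 442)
(T + b(23)) + V(L(7), -45) = (442 + 0) - 37 = 442 - 37 = 405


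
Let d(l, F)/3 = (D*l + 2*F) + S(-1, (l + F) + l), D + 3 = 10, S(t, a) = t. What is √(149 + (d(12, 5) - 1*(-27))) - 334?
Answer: -334 + √455 ≈ -312.67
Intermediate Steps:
D = 7 (D = -3 + 10 = 7)
d(l, F) = -3 + 6*F + 21*l (d(l, F) = 3*((7*l + 2*F) - 1) = 3*((2*F + 7*l) - 1) = 3*(-1 + 2*F + 7*l) = -3 + 6*F + 21*l)
√(149 + (d(12, 5) - 1*(-27))) - 334 = √(149 + ((-3 + 6*5 + 21*12) - 1*(-27))) - 334 = √(149 + ((-3 + 30 + 252) + 27)) - 334 = √(149 + (279 + 27)) - 334 = √(149 + 306) - 334 = √455 - 334 = -334 + √455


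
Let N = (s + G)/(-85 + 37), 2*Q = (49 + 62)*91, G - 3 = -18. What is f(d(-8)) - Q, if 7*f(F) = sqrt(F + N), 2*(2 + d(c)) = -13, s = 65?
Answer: -10101/2 + I*sqrt(1374)/84 ≈ -5050.5 + 0.44128*I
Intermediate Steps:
d(c) = -17/2 (d(c) = -2 + (1/2)*(-13) = -2 - 13/2 = -17/2)
G = -15 (G = 3 - 18 = -15)
Q = 10101/2 (Q = ((49 + 62)*91)/2 = (111*91)/2 = (1/2)*10101 = 10101/2 ≈ 5050.5)
N = -25/24 (N = (65 - 15)/(-85 + 37) = 50/(-48) = 50*(-1/48) = -25/24 ≈ -1.0417)
f(F) = sqrt(-25/24 + F)/7 (f(F) = sqrt(F - 25/24)/7 = sqrt(-25/24 + F)/7)
f(d(-8)) - Q = sqrt(-150 + 144*(-17/2))/84 - 1*10101/2 = sqrt(-150 - 1224)/84 - 10101/2 = sqrt(-1374)/84 - 10101/2 = (I*sqrt(1374))/84 - 10101/2 = I*sqrt(1374)/84 - 10101/2 = -10101/2 + I*sqrt(1374)/84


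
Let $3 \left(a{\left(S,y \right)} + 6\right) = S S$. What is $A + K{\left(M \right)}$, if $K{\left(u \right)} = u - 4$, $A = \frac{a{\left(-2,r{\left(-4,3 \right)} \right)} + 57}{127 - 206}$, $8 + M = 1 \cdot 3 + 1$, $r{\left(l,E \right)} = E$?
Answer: $- \frac{2053}{237} \approx -8.6624$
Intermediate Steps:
$a{\left(S,y \right)} = -6 + \frac{S^{2}}{3}$ ($a{\left(S,y \right)} = -6 + \frac{S S}{3} = -6 + \frac{S^{2}}{3}$)
$M = -4$ ($M = -8 + \left(1 \cdot 3 + 1\right) = -8 + \left(3 + 1\right) = -8 + 4 = -4$)
$A = - \frac{157}{237}$ ($A = \frac{\left(-6 + \frac{\left(-2\right)^{2}}{3}\right) + 57}{127 - 206} = \frac{\left(-6 + \frac{1}{3} \cdot 4\right) + 57}{-79} = \left(\left(-6 + \frac{4}{3}\right) + 57\right) \left(- \frac{1}{79}\right) = \left(- \frac{14}{3} + 57\right) \left(- \frac{1}{79}\right) = \frac{157}{3} \left(- \frac{1}{79}\right) = - \frac{157}{237} \approx -0.66245$)
$K{\left(u \right)} = -4 + u$
$A + K{\left(M \right)} = - \frac{157}{237} - 8 = - \frac{2053}{237}$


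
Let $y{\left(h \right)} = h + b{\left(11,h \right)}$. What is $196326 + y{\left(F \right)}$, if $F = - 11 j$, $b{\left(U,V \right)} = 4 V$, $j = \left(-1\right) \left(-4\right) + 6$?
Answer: $195776$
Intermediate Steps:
$j = 10$ ($j = 4 + 6 = 10$)
$F = -110$ ($F = \left(-11\right) 10 = -110$)
$y{\left(h \right)} = 5 h$ ($y{\left(h \right)} = h + 4 h = 5 h$)
$196326 + y{\left(F \right)} = 196326 + 5 \left(-110\right) = 196326 - 550 = 195776$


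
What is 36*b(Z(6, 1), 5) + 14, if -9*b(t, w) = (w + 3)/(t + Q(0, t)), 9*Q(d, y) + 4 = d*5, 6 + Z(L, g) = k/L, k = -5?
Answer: 2410/131 ≈ 18.397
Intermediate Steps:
Z(L, g) = -6 - 5/L
Q(d, y) = -4/9 + 5*d/9 (Q(d, y) = -4/9 + (d*5)/9 = -4/9 + (5*d)/9 = -4/9 + 5*d/9)
b(t, w) = -(3 + w)/(9*(-4/9 + t)) (b(t, w) = -(w + 3)/(9*(t + (-4/9 + (5/9)*0))) = -(3 + w)/(9*(t + (-4/9 + 0))) = -(3 + w)/(9*(t - 4/9)) = -(3 + w)/(9*(-4/9 + t)))
36*b(Z(6, 1), 5) + 14 = 36*((-3 - 1*5)/(-4 + 9*(-6 - 5/6))) + 14 = 36*((-3 - 5)/(-4 + 9*(-6 - 5*⅙))) + 14 = 36*(-8/(-4 + 9*(-6 - ⅚))) + 14 = 36*(-8/(-4 + 9*(-41/6))) + 14 = 36*(-8/(-4 - 123/2)) + 14 = 36*(-8/(-131/2)) + 14 = 36*(-2/131*(-8)) + 14 = 36*(16/131) + 14 = 576/131 + 14 = 2410/131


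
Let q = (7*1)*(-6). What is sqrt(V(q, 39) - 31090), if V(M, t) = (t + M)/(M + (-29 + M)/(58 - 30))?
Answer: I*sqrt(48345125062)/1247 ≈ 176.32*I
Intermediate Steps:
q = -42 (q = 7*(-6) = -42)
V(M, t) = (M + t)/(-29/28 + 29*M/28) (V(M, t) = (M + t)/(M + (-29 + M)/28) = (M + t)/(M + (-29 + M)*(1/28)) = (M + t)/(M + (-29/28 + M/28)) = (M + t)/(-29/28 + 29*M/28))
sqrt(V(q, 39) - 31090) = sqrt(28*(-42 + 39)/(29*(-1 - 42)) - 31090) = sqrt((28/29)*(-3)/(-43) - 31090) = sqrt((28/29)*(-1/43)*(-3) - 31090) = sqrt(84/1247 - 31090) = sqrt(-38769146/1247) = I*sqrt(48345125062)/1247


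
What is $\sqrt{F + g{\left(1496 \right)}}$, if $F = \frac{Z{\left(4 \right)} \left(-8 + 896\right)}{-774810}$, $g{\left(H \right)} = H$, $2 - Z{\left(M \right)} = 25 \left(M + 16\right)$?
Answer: $\frac{4 \sqrt{173309629935}}{43045} \approx 38.686$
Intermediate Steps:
$Z{\left(M \right)} = -398 - 25 M$ ($Z{\left(M \right)} = 2 - 25 \left(M + 16\right) = 2 - 25 \left(16 + M\right) = 2 - \left(400 + 25 M\right) = -398 - 25 M$)
$F = \frac{24568}{43045}$ ($F = \frac{\left(-398 - 100\right) \left(-8 + 896\right)}{-774810} = \left(-398 - 100\right) 888 \left(- \frac{1}{774810}\right) = \left(-498\right) 888 \left(- \frac{1}{774810}\right) = \left(-442224\right) \left(- \frac{1}{774810}\right) = \frac{24568}{43045} \approx 0.57075$)
$\sqrt{F + g{\left(1496 \right)}} = \sqrt{\frac{24568}{43045} + 1496} = \sqrt{\frac{64419888}{43045}} = \frac{4 \sqrt{173309629935}}{43045}$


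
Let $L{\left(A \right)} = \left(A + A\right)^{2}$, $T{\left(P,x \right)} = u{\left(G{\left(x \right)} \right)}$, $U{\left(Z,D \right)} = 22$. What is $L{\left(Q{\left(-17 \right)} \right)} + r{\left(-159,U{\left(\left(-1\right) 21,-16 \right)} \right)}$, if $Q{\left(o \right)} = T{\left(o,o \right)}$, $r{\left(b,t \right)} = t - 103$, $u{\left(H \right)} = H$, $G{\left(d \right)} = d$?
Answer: $1075$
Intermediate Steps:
$T{\left(P,x \right)} = x$
$r{\left(b,t \right)} = -103 + t$
$Q{\left(o \right)} = o$
$L{\left(A \right)} = 4 A^{2}$ ($L{\left(A \right)} = \left(2 A\right)^{2} = 4 A^{2}$)
$L{\left(Q{\left(-17 \right)} \right)} + r{\left(-159,U{\left(\left(-1\right) 21,-16 \right)} \right)} = 4 \left(-17\right)^{2} + \left(-103 + 22\right) = 4 \cdot 289 - 81 = 1156 - 81 = 1075$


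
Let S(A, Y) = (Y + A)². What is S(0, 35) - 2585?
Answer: -1360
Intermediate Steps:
S(A, Y) = (A + Y)²
S(0, 35) - 2585 = (0 + 35)² - 2585 = 35² - 2585 = 1225 - 2585 = -1360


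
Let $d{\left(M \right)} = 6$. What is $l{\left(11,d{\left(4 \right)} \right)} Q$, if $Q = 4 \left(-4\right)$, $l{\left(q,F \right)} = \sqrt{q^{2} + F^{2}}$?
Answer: $- 16 \sqrt{157} \approx -200.48$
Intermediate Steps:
$l{\left(q,F \right)} = \sqrt{F^{2} + q^{2}}$
$Q = -16$
$l{\left(11,d{\left(4 \right)} \right)} Q = \sqrt{6^{2} + 11^{2}} \left(-16\right) = \sqrt{36 + 121} \left(-16\right) = \sqrt{157} \left(-16\right) = - 16 \sqrt{157}$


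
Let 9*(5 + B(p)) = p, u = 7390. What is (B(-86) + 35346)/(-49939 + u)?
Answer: -317983/382941 ≈ -0.83037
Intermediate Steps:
B(p) = -5 + p/9
(B(-86) + 35346)/(-49939 + u) = ((-5 + (1/9)*(-86)) + 35346)/(-49939 + 7390) = ((-5 - 86/9) + 35346)/(-42549) = (-131/9 + 35346)*(-1/42549) = (317983/9)*(-1/42549) = -317983/382941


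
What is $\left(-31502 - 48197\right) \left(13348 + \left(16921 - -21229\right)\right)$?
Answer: $-4104339102$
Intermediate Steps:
$\left(-31502 - 48197\right) \left(13348 + \left(16921 - -21229\right)\right) = - 79699 \left(13348 + \left(16921 + 21229\right)\right) = - 79699 \left(13348 + 38150\right) = \left(-79699\right) 51498 = -4104339102$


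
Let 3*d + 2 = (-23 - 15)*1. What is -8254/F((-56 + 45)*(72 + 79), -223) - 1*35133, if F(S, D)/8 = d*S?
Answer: -9336958461/265760 ≈ -35133.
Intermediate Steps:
d = -40/3 (d = -2/3 + ((-23 - 15)*1)/3 = -2/3 + (-38*1)/3 = -2/3 + (1/3)*(-38) = -2/3 - 38/3 = -40/3 ≈ -13.333)
F(S, D) = -320*S/3 (F(S, D) = 8*(-40*S/3) = -320*S/3)
-8254/F((-56 + 45)*(72 + 79), -223) - 1*35133 = -8254*(-3/(320*(-56 + 45)*(72 + 79))) - 1*35133 = -8254/((-(-3520)*151/3)) - 35133 = -8254/((-320/3*(-1661))) - 35133 = -8254/531520/3 - 35133 = -8254*3/531520 - 35133 = -12381/265760 - 35133 = -9336958461/265760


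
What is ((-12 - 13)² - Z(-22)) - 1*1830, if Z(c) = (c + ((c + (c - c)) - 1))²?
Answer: -3230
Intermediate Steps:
Z(c) = (-1 + 2*c)² (Z(c) = (c + ((c + 0) - 1))² = (c + (c - 1))² = (c + (-1 + c))² = (-1 + 2*c)²)
((-12 - 13)² - Z(-22)) - 1*1830 = ((-12 - 13)² - (-1 + 2*(-22))²) - 1*1830 = ((-25)² - (-1 - 44)²) - 1830 = (625 - 1*(-45)²) - 1830 = (625 - 1*2025) - 1830 = (625 - 2025) - 1830 = -1400 - 1830 = -3230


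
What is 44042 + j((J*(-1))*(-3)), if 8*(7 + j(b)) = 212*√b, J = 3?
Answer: 88229/2 ≈ 44115.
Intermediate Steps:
j(b) = -7 + 53*√b/2 (j(b) = -7 + (212*√b)/8 = -7 + 53*√b/2)
44042 + j((J*(-1))*(-3)) = 44042 + (-7 + 53*√((3*(-1))*(-3))/2) = 44042 + (-7 + 53*√(-3*(-3))/2) = 44042 + (-7 + 53*√9/2) = 44042 + (-7 + (53/2)*3) = 44042 + (-7 + 159/2) = 44042 + 145/2 = 88229/2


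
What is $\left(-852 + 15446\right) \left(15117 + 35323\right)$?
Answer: $736121360$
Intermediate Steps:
$\left(-852 + 15446\right) \left(15117 + 35323\right) = 14594 \cdot 50440 = 736121360$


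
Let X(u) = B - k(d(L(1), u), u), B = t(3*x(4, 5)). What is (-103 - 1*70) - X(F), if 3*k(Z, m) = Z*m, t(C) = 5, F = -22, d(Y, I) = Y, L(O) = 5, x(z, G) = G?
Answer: -644/3 ≈ -214.67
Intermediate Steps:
k(Z, m) = Z*m/3 (k(Z, m) = (Z*m)/3 = Z*m/3)
B = 5
X(u) = 5 - 5*u/3
(-103 - 1*70) - X(F) = (-103 - 1*70) - (5 - 5/3*(-22)) = (-103 - 70) - (5 + 110/3) = -173 - 1*125/3 = -173 - 125/3 = -644/3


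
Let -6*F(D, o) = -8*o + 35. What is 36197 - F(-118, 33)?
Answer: 216953/6 ≈ 36159.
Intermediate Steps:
F(D, o) = -35/6 + 4*o/3 (F(D, o) = -(-8*o + 35)/6 = -(35 - 8*o)/6 = -35/6 + 4*o/3)
36197 - F(-118, 33) = 36197 - (-35/6 + (4/3)*33) = 36197 - (-35/6 + 44) = 36197 - 1*229/6 = 36197 - 229/6 = 216953/6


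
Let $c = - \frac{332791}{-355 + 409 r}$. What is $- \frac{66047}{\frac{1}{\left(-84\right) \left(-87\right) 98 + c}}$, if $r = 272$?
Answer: $- \frac{5245417042983487}{110893} \approx -4.7302 \cdot 10^{10}$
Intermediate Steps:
$c = - \frac{332791}{110893}$ ($c = - \frac{332791}{-355 + 409 \cdot 272} = - \frac{332791}{-355 + 111248} = - \frac{332791}{110893} \approx -3.001$)
$- \frac{66047}{\frac{1}{\left(-84\right) \left(-87\right) 98 + c}} = - \frac{66047}{\frac{1}{\left(-84\right) \left(-87\right) 98 - \frac{332791}{110893}}} = - \frac{66047}{\frac{1}{7308 \cdot 98 - \frac{332791}{110893}}} = - \frac{66047}{\frac{1}{716184 - \frac{332791}{110893}}} = - \frac{66047}{\frac{1}{\frac{79419459521}{110893}}} = - \frac{66047}{\frac{110893}{79419459521}} = \left(-66047\right) \frac{79419459521}{110893} = - \frac{5245417042983487}{110893}$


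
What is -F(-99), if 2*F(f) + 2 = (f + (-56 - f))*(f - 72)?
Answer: -4787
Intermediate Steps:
F(f) = 2015 - 28*f (F(f) = -1 + ((f + (-56 - f))*(f - 72))/2 = -1 + (-56*(-72 + f))/2 = -1 + (4032 - 56*f)/2 = -1 + (2016 - 28*f) = 2015 - 28*f)
-F(-99) = -(2015 - 28*(-99)) = -(2015 + 2772) = -1*4787 = -4787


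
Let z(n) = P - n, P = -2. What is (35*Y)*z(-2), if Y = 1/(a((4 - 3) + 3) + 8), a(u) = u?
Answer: 0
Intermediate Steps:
z(n) = -2 - n
Y = 1/12 (Y = 1/(((4 - 3) + 3) + 8) = 1/((1 + 3) + 8) = 1/(4 + 8) = 1/12 ≈ 0.083333)
(35*Y)*z(-2) = (35*(1/12))*(-2 - 1*(-2)) = 35*(-2 + 2)/12 = (35/12)*0 = 0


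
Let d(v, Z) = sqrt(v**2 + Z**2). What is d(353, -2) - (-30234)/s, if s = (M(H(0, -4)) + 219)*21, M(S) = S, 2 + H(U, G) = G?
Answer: 10078/1491 + sqrt(124613) ≈ 359.76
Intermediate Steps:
H(U, G) = -2 + G
d(v, Z) = sqrt(Z**2 + v**2)
s = 4473 (s = ((-2 - 4) + 219)*21 = (-6 + 219)*21 = 213*21 = 4473)
d(353, -2) - (-30234)/s = sqrt((-2)**2 + 353**2) - (-30234)/4473 = sqrt(4 + 124609) - (-30234)/4473 = sqrt(124613) - 1*(-10078/1491) = sqrt(124613) + 10078/1491 = 10078/1491 + sqrt(124613)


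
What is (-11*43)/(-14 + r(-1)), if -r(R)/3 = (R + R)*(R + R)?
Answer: 473/26 ≈ 18.192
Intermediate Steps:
r(R) = -12*R**2 (r(R) = -3*(R + R)*(R + R) = -3*2*R*2*R = -12*R**2)
(-11*43)/(-14 + r(-1)) = (-11*43)/(-14 - 12*(-1)**2) = -473/(-14 - 12*1) = -473/(-14 - 12) = -473/(-26) = -473*(-1/26) = 473/26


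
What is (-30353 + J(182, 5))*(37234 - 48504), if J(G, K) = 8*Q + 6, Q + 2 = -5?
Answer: 342641810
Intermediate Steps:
Q = -7 (Q = -2 - 5 = -7)
J(G, K) = -50 (J(G, K) = 8*(-7) + 6 = -56 + 6 = -50)
(-30353 + J(182, 5))*(37234 - 48504) = (-30353 - 50)*(37234 - 48504) = -30403*(-11270) = 342641810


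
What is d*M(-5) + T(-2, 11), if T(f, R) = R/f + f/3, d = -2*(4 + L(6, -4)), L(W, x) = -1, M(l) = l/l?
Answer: -73/6 ≈ -12.167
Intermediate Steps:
M(l) = 1
d = -6 (d = -2*(4 - 1) = -2*3 = -6)
T(f, R) = f/3 + R/f (T(f, R) = R/f + f*(1/3) = R/f + f/3 = f/3 + R/f)
d*M(-5) + T(-2, 11) = -6*1 + ((1/3)*(-2) + 11/(-2)) = -6 + (-2/3 + 11*(-1/2)) = -6 + (-2/3 - 11/2) = -6 - 37/6 = -73/6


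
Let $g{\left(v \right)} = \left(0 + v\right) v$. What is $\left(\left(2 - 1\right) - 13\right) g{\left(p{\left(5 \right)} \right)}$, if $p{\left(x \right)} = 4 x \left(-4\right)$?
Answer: $-76800$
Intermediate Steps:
$p{\left(x \right)} = - 16 x$
$g{\left(v \right)} = v^{2}$ ($g{\left(v \right)} = v v = v^{2}$)
$\left(\left(2 - 1\right) - 13\right) g{\left(p{\left(5 \right)} \right)} = \left(\left(2 - 1\right) - 13\right) \left(\left(-16\right) 5\right)^{2} = \left(\left(2 - 1\right) - 13\right) \left(-80\right)^{2} = \left(1 - 13\right) 6400 = \left(-12\right) 6400 = -76800$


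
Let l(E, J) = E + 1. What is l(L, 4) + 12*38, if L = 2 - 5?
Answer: 454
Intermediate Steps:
L = -3
l(E, J) = 1 + E
l(L, 4) + 12*38 = (1 - 3) + 12*38 = -2 + 456 = 454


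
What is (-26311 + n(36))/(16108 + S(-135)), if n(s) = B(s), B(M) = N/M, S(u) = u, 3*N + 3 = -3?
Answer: -473599/287514 ≈ -1.6472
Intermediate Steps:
N = -2 (N = -1 + (⅓)*(-3) = -1 - 1 = -2)
B(M) = -2/M
n(s) = -2/s
(-26311 + n(36))/(16108 + S(-135)) = (-26311 - 2/36)/(16108 - 135) = (-26311 - 2*1/36)/15973 = (-26311 - 1/18)*(1/15973) = -473599/18*1/15973 = -473599/287514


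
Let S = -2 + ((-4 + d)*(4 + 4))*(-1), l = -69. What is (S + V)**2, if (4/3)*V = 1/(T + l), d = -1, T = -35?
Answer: 249798025/173056 ≈ 1443.5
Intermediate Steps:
V = -3/416 (V = 3/(4*(-35 - 69)) = (3/4)/(-104) = (3/4)*(-1/104) = -3/416 ≈ -0.0072115)
S = 38 (S = -2 + ((-4 - 1)*(4 + 4))*(-1) = -2 - 5*8*(-1) = -2 - 40*(-1) = -2 + 40 = 38)
(S + V)**2 = (38 - 3/416)**2 = (15805/416)**2 = 249798025/173056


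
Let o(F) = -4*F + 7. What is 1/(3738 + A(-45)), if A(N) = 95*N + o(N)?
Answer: -1/350 ≈ -0.0028571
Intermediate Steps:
o(F) = 7 - 4*F
A(N) = 7 + 91*N (A(N) = 95*N + (7 - 4*N) = 7 + 91*N)
1/(3738 + A(-45)) = 1/(3738 + (7 + 91*(-45))) = 1/(3738 + (7 - 4095)) = 1/(3738 - 4088) = 1/(-350) = -1/350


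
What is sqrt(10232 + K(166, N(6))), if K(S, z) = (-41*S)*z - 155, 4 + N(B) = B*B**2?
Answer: I*sqrt(1432795) ≈ 1197.0*I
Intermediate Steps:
N(B) = -4 + B**3 (N(B) = -4 + B*B**2 = -4 + B**3)
K(S, z) = -155 - 41*S*z (K(S, z) = -41*S*z - 155 = -155 - 41*S*z)
sqrt(10232 + K(166, N(6))) = sqrt(10232 + (-155 - 41*166*(-4 + 6**3))) = sqrt(10232 + (-155 - 41*166*(-4 + 216))) = sqrt(10232 + (-155 - 41*166*212)) = sqrt(10232 + (-155 - 1442872)) = sqrt(10232 - 1443027) = sqrt(-1432795) = I*sqrt(1432795)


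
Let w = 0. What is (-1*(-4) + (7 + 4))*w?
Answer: 0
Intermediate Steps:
(-1*(-4) + (7 + 4))*w = (-1*(-4) + (7 + 4))*0 = (4 + 11)*0 = 15*0 = 0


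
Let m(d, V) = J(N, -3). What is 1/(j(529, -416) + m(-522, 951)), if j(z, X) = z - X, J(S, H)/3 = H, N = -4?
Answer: 1/936 ≈ 0.0010684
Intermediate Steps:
J(S, H) = 3*H
m(d, V) = -9 (m(d, V) = 3*(-3) = -9)
1/(j(529, -416) + m(-522, 951)) = 1/((529 - 1*(-416)) - 9) = 1/((529 + 416) - 9) = 1/(945 - 9) = 1/936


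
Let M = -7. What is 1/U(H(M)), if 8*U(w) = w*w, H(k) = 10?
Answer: 2/25 ≈ 0.080000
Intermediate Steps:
U(w) = w²/8 (U(w) = (w*w)/8 = w²/8)
1/U(H(M)) = 1/((⅛)*10²) = 1/((⅛)*100) = 1/(25/2) = 2/25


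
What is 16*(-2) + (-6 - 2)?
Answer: -40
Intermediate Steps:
16*(-2) + (-6 - 2) = -32 - 8 = -40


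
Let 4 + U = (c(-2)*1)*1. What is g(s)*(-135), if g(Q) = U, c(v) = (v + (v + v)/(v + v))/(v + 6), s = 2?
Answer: 2295/4 ≈ 573.75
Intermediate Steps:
c(v) = (1 + v)/(6 + v) (c(v) = (v + (2*v)/((2*v)))/(6 + v) = (v + (2*v)*(1/(2*v)))/(6 + v) = (v + 1)/(6 + v) = (1 + v)/(6 + v))
U = -17/4 (U = -4 + (((1 - 2)/(6 - 2))*1)*1 = -4 + ((-1/4)*1)*1 = -4 + (((¼)*(-1))*1)*1 = -4 - ¼*1*1 = -4 - ¼*1 = -4 - ¼ = -17/4 ≈ -4.2500)
g(Q) = -17/4
g(s)*(-135) = -17/4*(-135) = 2295/4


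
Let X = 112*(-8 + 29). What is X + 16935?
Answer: 19287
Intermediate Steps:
X = 2352 (X = 112*21 = 2352)
X + 16935 = 2352 + 16935 = 19287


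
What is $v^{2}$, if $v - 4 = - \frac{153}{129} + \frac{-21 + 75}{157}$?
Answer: $\frac{454499761}{45576001} \approx 9.9724$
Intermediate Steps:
$v = \frac{21319}{6751}$ ($v = 4 - \left(\frac{51}{43} - \frac{-21 + 75}{157}\right) = 4 + \left(\left(-153\right) \frac{1}{129} + 54 \cdot \frac{1}{157}\right) = 4 + \left(- \frac{51}{43} + \frac{54}{157}\right) = 4 - \frac{5685}{6751} = \frac{21319}{6751} \approx 3.1579$)
$v^{2} = \left(\frac{21319}{6751}\right)^{2} = \frac{454499761}{45576001}$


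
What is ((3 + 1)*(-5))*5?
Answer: -100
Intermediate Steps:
((3 + 1)*(-5))*5 = (4*(-5))*5 = -20*5 = -100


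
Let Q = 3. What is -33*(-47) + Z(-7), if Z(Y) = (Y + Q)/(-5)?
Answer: 7759/5 ≈ 1551.8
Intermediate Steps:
Z(Y) = -⅗ - Y/5 (Z(Y) = (Y + 3)/(-5) = -(3 + Y)/5 = -⅗ - Y/5)
-33*(-47) + Z(-7) = -33*(-47) + (-⅗ - ⅕*(-7)) = 1551 + (-⅗ + 7/5) = 1551 + ⅘ = 7759/5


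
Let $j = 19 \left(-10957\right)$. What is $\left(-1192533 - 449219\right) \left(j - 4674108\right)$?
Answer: $8015511013832$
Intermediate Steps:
$j = -208183$
$\left(-1192533 - 449219\right) \left(j - 4674108\right) = \left(-1192533 - 449219\right) \left(-208183 - 4674108\right) = \left(-1641752\right) \left(-4882291\right) = 8015511013832$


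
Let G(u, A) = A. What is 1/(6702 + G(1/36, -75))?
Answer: 1/6627 ≈ 0.00015090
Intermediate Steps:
1/(6702 + G(1/36, -75)) = 1/(6702 - 75) = 1/6627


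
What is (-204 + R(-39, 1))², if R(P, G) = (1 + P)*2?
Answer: 78400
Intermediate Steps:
R(P, G) = 2 + 2*P
(-204 + R(-39, 1))² = (-204 + (2 + 2*(-39)))² = (-204 + (2 - 78))² = (-204 - 76)² = (-280)² = 78400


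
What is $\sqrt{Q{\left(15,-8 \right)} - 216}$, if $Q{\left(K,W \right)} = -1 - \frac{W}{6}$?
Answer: $\frac{i \sqrt{1941}}{3} \approx 14.686 i$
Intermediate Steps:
$Q{\left(K,W \right)} = -1 - \frac{W}{6}$ ($Q{\left(K,W \right)} = -1 - W \frac{1}{6} = -1 - \frac{W}{6}$)
$\sqrt{Q{\left(15,-8 \right)} - 216} = \sqrt{\left(-1 - - \frac{4}{3}\right) - 216} = \sqrt{\left(-1 + \frac{4}{3}\right) - 216} = \sqrt{\frac{1}{3} - 216} = \sqrt{- \frac{647}{3}} = \frac{i \sqrt{1941}}{3}$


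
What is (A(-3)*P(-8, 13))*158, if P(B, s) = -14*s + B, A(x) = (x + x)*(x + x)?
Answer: -1080720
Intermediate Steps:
A(x) = 4*x² (A(x) = (2*x)*(2*x) = 4*x²)
P(B, s) = B - 14*s
(A(-3)*P(-8, 13))*158 = ((4*(-3)²)*(-8 - 14*13))*158 = ((4*9)*(-8 - 182))*158 = (36*(-190))*158 = -6840*158 = -1080720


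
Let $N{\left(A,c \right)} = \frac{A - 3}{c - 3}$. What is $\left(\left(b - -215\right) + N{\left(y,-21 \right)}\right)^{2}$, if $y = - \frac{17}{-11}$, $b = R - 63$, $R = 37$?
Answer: $\frac{38925121}{1089} \approx 35744.0$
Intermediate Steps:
$b = -26$ ($b = 37 - 63 = -26$)
$y = \frac{17}{11}$ ($y = \left(-17\right) \left(- \frac{1}{11}\right) = \frac{17}{11} \approx 1.5455$)
$N{\left(A,c \right)} = \frac{-3 + A}{-3 + c}$
$\left(\left(b - -215\right) + N{\left(y,-21 \right)}\right)^{2} = \left(\left(-26 - -215\right) + \frac{-3 + \frac{17}{11}}{-3 - 21}\right)^{2} = \left(\left(-26 + 215\right) + \frac{1}{-24} \left(- \frac{16}{11}\right)\right)^{2} = \left(189 - - \frac{2}{33}\right)^{2} = \left(189 + \frac{2}{33}\right)^{2} = \left(\frac{6239}{33}\right)^{2} = \frac{38925121}{1089}$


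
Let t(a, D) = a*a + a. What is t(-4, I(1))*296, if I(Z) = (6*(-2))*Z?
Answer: 3552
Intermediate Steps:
I(Z) = -12*Z
t(a, D) = a + a² (t(a, D) = a² + a = a + a²)
t(-4, I(1))*296 = -4*(1 - 4)*296 = -4*(-3)*296 = 12*296 = 3552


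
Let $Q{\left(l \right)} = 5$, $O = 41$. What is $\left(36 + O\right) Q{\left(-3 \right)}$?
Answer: $385$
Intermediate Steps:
$\left(36 + O\right) Q{\left(-3 \right)} = \left(36 + 41\right) 5 = 77 \cdot 5 = 385$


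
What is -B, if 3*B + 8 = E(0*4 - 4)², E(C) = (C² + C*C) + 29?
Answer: -3713/3 ≈ -1237.7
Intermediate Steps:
E(C) = 29 + 2*C² (E(C) = (C² + C²) + 29 = 2*C² + 29 = 29 + 2*C²)
B = 3713/3 (B = -8/3 + (29 + 2*(0*4 - 4)²)²/3 = -8/3 + (29 + 2*(0 - 4)²)²/3 = -8/3 + (29 + 2*(-4)²)²/3 = -8/3 + (29 + 2*16)²/3 = -8/3 + (29 + 32)²/3 = -8/3 + (⅓)*61² = -8/3 + (⅓)*3721 = -8/3 + 3721/3 = 3713/3 ≈ 1237.7)
-B = -1*3713/3 = -3713/3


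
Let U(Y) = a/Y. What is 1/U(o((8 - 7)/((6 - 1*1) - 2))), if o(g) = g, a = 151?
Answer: 1/453 ≈ 0.0022075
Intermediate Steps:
U(Y) = 151/Y
1/U(o((8 - 7)/((6 - 1*1) - 2))) = 1/(151/(((8 - 7)/((6 - 1*1) - 2)))) = 1/(151/((1/((6 - 1) - 2)))) = 1/(151/((1/(5 - 2)))) = 1/(151/((1/3))) = 1/(151/((1*(⅓)))) = 1/(151/(⅓)) = 1/(151*3) = 1/453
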